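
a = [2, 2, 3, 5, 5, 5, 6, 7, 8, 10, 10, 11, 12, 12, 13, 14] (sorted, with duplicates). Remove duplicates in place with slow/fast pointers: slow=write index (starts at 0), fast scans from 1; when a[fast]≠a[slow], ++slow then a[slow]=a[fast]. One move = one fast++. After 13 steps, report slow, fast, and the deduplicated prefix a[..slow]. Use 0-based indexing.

slow=0 fast=1: a[fast]=2=a[slow] dup, fast++
slow=0 fast=2: a[fast]=3≠a[slow]=2 write a[1]=3, slow++,fast++
slow=1 fast=3: a[fast]=5≠a[slow]=3 write a[2]=5, slow++,fast++
slow=2 fast=4: a[fast]=5=a[slow] dup, fast++
slow=2 fast=5: a[fast]=5=a[slow] dup, fast++
slow=2 fast=6: a[fast]=6≠a[slow]=5 write a[3]=6, slow++,fast++
slow=3 fast=7: a[fast]=7≠a[slow]=6 write a[4]=7, slow++,fast++
slow=4 fast=8: a[fast]=8≠a[slow]=7 write a[5]=8, slow++,fast++
slow=5 fast=9: a[fast]=10≠a[slow]=8 write a[6]=10, slow++,fast++
slow=6 fast=10: a[fast]=10=a[slow] dup, fast++
slow=6 fast=11: a[fast]=11≠a[slow]=10 write a[7]=11, slow++,fast++
slow=7 fast=12: a[fast]=12≠a[slow]=11 write a[8]=12, slow++,fast++
slow=8 fast=13: a[fast]=12=a[slow] dup, fast++

slow=8, fast=14, prefix=[2, 3, 5, 6, 7, 8, 10, 11, 12]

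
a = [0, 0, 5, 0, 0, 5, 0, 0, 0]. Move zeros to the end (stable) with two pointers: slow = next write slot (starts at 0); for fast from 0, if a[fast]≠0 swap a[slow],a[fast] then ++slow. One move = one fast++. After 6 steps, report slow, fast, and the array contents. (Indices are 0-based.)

slow=0 fast=0: a[fast]=0, fast++
slow=0 fast=1: a[fast]=0, fast++
slow=0 fast=2: a[fast]=5≠0 swap→a[0]=5, slow++,fast++
slow=1 fast=3: a[fast]=0, fast++
slow=1 fast=4: a[fast]=0, fast++
slow=1 fast=5: a[fast]=5≠0 swap→a[1]=5, slow++,fast++

slow=2, fast=6, a=[5, 5, 0, 0, 0, 0, 0, 0, 0]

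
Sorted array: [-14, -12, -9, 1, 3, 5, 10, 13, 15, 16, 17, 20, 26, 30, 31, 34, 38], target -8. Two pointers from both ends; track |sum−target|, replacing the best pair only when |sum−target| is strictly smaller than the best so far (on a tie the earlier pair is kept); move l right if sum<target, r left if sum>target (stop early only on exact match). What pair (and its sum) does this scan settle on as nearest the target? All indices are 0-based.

l=0 r=16: -14+38=24 d=32 *, r--
l=0 r=15: -14+34=20 d=28 *, r--
l=0 r=14: -14+31=17 d=25 *, r--
l=0 r=13: -14+30=16 d=24 *, r--
l=0 r=12: -14+26=12 d=20 *, r--
l=0 r=11: -14+20=6 d=14 *, r--
l=0 r=10: -14+17=3 d=11 *, r--
l=0 r=9: -14+16=2 d=10 *, r--
l=0 r=8: -14+15=1 d=9 *, r--
l=0 r=7: -14+13=-1 d=7 *, r--
l=0 r=6: -14+10=-4 d=4 *, r--
l=0 r=5: -14+5=-9 d=1 *, l++
l=1 r=5: -12+5=-7 d=1, r--
l=1 r=4: -12+3=-9 d=1, l++
l=2 r=4: -9+3=-6 d=2, r--
l=2 r=3: -9+1=-8 d=0 *, stop

pair (-9, 1) with sum -8 (|Δ|=0)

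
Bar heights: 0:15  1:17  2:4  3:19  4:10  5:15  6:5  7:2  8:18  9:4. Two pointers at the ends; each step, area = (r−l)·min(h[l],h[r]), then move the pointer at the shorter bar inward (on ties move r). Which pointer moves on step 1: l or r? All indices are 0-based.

[0,9] min(15,4)*9=36 best=36 * → r--

r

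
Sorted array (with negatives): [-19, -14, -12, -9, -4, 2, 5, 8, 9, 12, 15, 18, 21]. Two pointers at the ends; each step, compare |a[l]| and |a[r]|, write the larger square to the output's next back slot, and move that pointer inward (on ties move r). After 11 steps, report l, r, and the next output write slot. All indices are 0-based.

l=0 r=12: |-19|<=|21| out[12]=441, r--
l=0 r=11: |-19|>|18| out[11]=361, l++
l=1 r=11: |-14|<=|18| out[10]=324, r--
l=1 r=10: |-14|<=|15| out[9]=225, r--
l=1 r=9: |-14|>|12| out[8]=196, l++
l=2 r=9: |-12|<=|12| out[7]=144, r--
l=2 r=8: |-12|>|9| out[6]=144, l++
l=3 r=8: |-9|<=|9| out[5]=81, r--
l=3 r=7: |-9|>|8| out[4]=81, l++
l=4 r=7: |-4|<=|8| out[3]=64, r--
l=4 r=6: |-4|<=|5| out[2]=25, r--

l=4, r=5, next write slot=1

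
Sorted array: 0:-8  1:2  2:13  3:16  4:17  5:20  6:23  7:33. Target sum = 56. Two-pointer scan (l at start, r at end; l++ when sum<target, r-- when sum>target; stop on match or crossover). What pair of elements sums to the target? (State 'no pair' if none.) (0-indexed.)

(23, 33)

[0,7] -8+33=25 <56 → l++
[1,7] 2+33=35 <56 → l++
[2,7] 13+33=46 <56 → l++
[3,7] 16+33=49 <56 → l++
[4,7] 17+33=50 <56 → l++
[5,7] 20+33=53 <56 → l++
[6,7] 23+33=56 → found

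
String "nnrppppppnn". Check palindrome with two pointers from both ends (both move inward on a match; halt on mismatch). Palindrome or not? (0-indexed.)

not a palindrome (mismatch at 2,8)

[0,10] 'n'=='n' → l++,r--
[1,9] 'n'=='n' → l++,r--
[2,8] 'r'!='p' → stop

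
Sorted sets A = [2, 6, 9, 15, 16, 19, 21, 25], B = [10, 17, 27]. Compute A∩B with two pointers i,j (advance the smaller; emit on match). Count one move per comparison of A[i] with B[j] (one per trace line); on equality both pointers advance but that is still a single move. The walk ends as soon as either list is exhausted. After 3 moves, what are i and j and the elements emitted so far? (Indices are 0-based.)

i=3, j=0, emitted=[]

i=0 j=0: 2<10, i++
i=1 j=0: 6<10, i++
i=2 j=0: 9<10, i++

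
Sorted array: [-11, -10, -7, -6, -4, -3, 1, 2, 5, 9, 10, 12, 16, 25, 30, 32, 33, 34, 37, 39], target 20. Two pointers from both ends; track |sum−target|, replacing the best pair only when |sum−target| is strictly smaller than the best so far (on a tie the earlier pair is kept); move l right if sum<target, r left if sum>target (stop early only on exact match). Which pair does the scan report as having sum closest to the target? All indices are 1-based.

l=1 r=20: -11+39=28 d=8 *, r--
l=1 r=19: -11+37=26 d=6 *, r--
l=1 r=18: -11+34=23 d=3 *, r--
l=1 r=17: -11+33=22 d=2 *, r--
l=1 r=16: -11+32=21 d=1 *, r--
l=1 r=15: -11+30=19 d=1, l++
l=2 r=15: -10+30=20 d=0 *, stop

pair (-10, 30) with sum 20 (|Δ|=0)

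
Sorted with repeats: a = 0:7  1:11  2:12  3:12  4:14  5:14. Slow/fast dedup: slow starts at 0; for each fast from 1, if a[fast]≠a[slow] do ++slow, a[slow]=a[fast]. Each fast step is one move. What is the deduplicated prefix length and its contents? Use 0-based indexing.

slow=0 fast=1: a[fast]=11≠a[slow]=7 write a[1]=11, slow++,fast++
slow=1 fast=2: a[fast]=12≠a[slow]=11 write a[2]=12, slow++,fast++
slow=2 fast=3: a[fast]=12=a[slow] dup, fast++
slow=2 fast=4: a[fast]=14≠a[slow]=12 write a[3]=14, slow++,fast++
slow=3 fast=5: a[fast]=14=a[slow] dup, fast++

length 4; prefix = [7, 11, 12, 14]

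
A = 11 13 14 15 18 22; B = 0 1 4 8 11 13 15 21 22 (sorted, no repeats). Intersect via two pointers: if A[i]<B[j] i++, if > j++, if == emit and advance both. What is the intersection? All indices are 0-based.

[i=0,j=0] 11>0 → j++
[i=0,j=1] 11>1 → j++
[i=0,j=2] 11>4 → j++
[i=0,j=3] 11>8 → j++
[i=0,j=4] 11==11 emit → i++,j++
[i=1,j=5] 13==13 emit → i++,j++
[i=2,j=6] 14<15 → i++
[i=3,j=6] 15==15 emit → i++,j++
[i=4,j=7] 18<21 → i++
[i=5,j=7] 22>21 → j++
[i=5,j=8] 22==22 emit → i++,j++

intersection = [11, 13, 15, 22]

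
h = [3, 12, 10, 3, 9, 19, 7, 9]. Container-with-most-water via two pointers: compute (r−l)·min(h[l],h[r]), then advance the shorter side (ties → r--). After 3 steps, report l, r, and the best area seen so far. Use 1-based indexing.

l=2, r=6, best area=54

l=1 r=8: min(3,9)*7=21 best=21 *, l++
l=2 r=8: min(12,9)*6=54 best=54 *, r--
l=2 r=7: min(12,7)*5=35 best=54, r--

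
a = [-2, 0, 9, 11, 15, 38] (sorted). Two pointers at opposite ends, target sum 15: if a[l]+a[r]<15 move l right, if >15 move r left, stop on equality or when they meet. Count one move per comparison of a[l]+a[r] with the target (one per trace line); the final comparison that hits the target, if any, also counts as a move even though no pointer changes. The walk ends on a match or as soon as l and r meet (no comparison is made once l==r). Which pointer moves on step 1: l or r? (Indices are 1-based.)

r

[1,6] -2+38=36 >15 → r--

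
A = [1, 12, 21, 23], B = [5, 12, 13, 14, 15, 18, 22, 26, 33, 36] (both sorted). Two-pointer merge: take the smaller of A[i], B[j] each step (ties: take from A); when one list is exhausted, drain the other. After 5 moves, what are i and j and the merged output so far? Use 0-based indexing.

i=2, j=3, merged so far=[1, 5, 12, 12, 13]

[i=0,j=0] A[i]=1<=B[j]=5 take 1 → i++
[i=1,j=0] A[i]=12>B[j]=5 take 5 → j++
[i=1,j=1] A[i]=12<=B[j]=12 take 12 → i++
[i=2,j=1] A[i]=21>B[j]=12 take 12 → j++
[i=2,j=2] A[i]=21>B[j]=13 take 13 → j++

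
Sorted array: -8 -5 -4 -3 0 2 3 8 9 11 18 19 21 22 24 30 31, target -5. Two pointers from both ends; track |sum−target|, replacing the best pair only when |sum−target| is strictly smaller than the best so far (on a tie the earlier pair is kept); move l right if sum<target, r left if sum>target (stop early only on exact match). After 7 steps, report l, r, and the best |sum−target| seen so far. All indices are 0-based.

[0,16] -8+31=23 d=28 * → r--
[0,15] -8+30=22 d=27 * → r--
[0,14] -8+24=16 d=21 * → r--
[0,13] -8+22=14 d=19 * → r--
[0,12] -8+21=13 d=18 * → r--
[0,11] -8+19=11 d=16 * → r--
[0,10] -8+18=10 d=15 * → r--

l=0, r=9, best |Δ|=15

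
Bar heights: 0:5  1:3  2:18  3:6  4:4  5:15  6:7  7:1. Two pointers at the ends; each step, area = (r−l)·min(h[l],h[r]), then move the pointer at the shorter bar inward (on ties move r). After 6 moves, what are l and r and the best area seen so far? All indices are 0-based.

l=2, r=3, best area=45

[0,7] min(5,1)*7=7 best=7 * → r--
[0,6] min(5,7)*6=30 best=30 * → l++
[1,6] min(3,7)*5=15 best=30 → l++
[2,6] min(18,7)*4=28 best=30 → r--
[2,5] min(18,15)*3=45 best=45 * → r--
[2,4] min(18,4)*2=8 best=45 → r--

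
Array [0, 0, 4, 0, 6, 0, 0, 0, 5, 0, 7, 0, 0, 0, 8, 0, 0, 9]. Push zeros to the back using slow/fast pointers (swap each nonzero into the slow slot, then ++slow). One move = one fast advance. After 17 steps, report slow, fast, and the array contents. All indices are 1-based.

slow=6, fast=18, a=[4, 6, 5, 7, 8, 0, 0, 0, 0, 0, 0, 0, 0, 0, 0, 0, 0, 9]

(s=1,f=1) a[fast]=0 → fast++
(s=1,f=2) a[fast]=0 → fast++
(s=1,f=3) a[fast]=4≠0 swap→a[1]=4 → slow++,fast++
(s=2,f=4) a[fast]=0 → fast++
(s=2,f=5) a[fast]=6≠0 swap→a[2]=6 → slow++,fast++
(s=3,f=6) a[fast]=0 → fast++
(s=3,f=7) a[fast]=0 → fast++
(s=3,f=8) a[fast]=0 → fast++
(s=3,f=9) a[fast]=5≠0 swap→a[3]=5 → slow++,fast++
(s=4,f=10) a[fast]=0 → fast++
(s=4,f=11) a[fast]=7≠0 swap→a[4]=7 → slow++,fast++
(s=5,f=12) a[fast]=0 → fast++
(s=5,f=13) a[fast]=0 → fast++
(s=5,f=14) a[fast]=0 → fast++
(s=5,f=15) a[fast]=8≠0 swap→a[5]=8 → slow++,fast++
(s=6,f=16) a[fast]=0 → fast++
(s=6,f=17) a[fast]=0 → fast++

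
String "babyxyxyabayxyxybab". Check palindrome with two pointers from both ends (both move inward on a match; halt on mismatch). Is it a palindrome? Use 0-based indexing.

l=0 r=18: 'b'=='b', l++,r--
l=1 r=17: 'a'=='a', l++,r--
l=2 r=16: 'b'=='b', l++,r--
l=3 r=15: 'y'=='y', l++,r--
l=4 r=14: 'x'=='x', l++,r--
l=5 r=13: 'y'=='y', l++,r--
l=6 r=12: 'x'=='x', l++,r--
l=7 r=11: 'y'=='y', l++,r--
l=8 r=10: 'a'=='a', l++,r--

palindrome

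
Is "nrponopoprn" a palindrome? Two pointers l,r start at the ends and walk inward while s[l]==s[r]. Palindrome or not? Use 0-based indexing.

l=0 r=10: 'n'=='n', l++,r--
l=1 r=9: 'r'=='r', l++,r--
l=2 r=8: 'p'=='p', l++,r--
l=3 r=7: 'o'=='o', l++,r--
l=4 r=6: 'n'!='p', stop

not a palindrome (mismatch at 4,6)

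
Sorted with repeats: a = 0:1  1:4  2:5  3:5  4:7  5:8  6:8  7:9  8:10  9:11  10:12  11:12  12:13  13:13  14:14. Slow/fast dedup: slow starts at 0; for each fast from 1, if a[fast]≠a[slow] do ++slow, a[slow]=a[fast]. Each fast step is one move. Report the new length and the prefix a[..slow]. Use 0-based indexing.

length 11; prefix = [1, 4, 5, 7, 8, 9, 10, 11, 12, 13, 14]

(s=0,f=1) a[fast]=4≠a[slow]=1 write a[1]=4 → slow++,fast++
(s=1,f=2) a[fast]=5≠a[slow]=4 write a[2]=5 → slow++,fast++
(s=2,f=3) a[fast]=5=a[slow] dup → fast++
(s=2,f=4) a[fast]=7≠a[slow]=5 write a[3]=7 → slow++,fast++
(s=3,f=5) a[fast]=8≠a[slow]=7 write a[4]=8 → slow++,fast++
(s=4,f=6) a[fast]=8=a[slow] dup → fast++
(s=4,f=7) a[fast]=9≠a[slow]=8 write a[5]=9 → slow++,fast++
(s=5,f=8) a[fast]=10≠a[slow]=9 write a[6]=10 → slow++,fast++
(s=6,f=9) a[fast]=11≠a[slow]=10 write a[7]=11 → slow++,fast++
(s=7,f=10) a[fast]=12≠a[slow]=11 write a[8]=12 → slow++,fast++
(s=8,f=11) a[fast]=12=a[slow] dup → fast++
(s=8,f=12) a[fast]=13≠a[slow]=12 write a[9]=13 → slow++,fast++
(s=9,f=13) a[fast]=13=a[slow] dup → fast++
(s=9,f=14) a[fast]=14≠a[slow]=13 write a[10]=14 → slow++,fast++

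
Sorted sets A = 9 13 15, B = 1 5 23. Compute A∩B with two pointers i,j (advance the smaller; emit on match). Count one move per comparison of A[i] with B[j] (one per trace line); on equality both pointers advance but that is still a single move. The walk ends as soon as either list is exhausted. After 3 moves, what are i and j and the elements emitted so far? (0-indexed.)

[i=0,j=0] 9>1 → j++
[i=0,j=1] 9>5 → j++
[i=0,j=2] 9<23 → i++

i=1, j=2, emitted=[]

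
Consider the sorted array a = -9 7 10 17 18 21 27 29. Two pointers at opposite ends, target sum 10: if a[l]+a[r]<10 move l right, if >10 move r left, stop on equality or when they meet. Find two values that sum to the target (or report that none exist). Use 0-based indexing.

no pair

l=0 r=7: -9+29=20 >10, r--
l=0 r=6: -9+27=18 >10, r--
l=0 r=5: -9+21=12 >10, r--
l=0 r=4: -9+18=9 <10, l++
l=1 r=4: 7+18=25 >10, r--
l=1 r=3: 7+17=24 >10, r--
l=1 r=2: 7+10=17 >10, r--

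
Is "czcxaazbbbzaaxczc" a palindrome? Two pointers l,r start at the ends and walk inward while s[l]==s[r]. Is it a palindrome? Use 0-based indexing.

[0,16] 'c'=='c' → l++,r--
[1,15] 'z'=='z' → l++,r--
[2,14] 'c'=='c' → l++,r--
[3,13] 'x'=='x' → l++,r--
[4,12] 'a'=='a' → l++,r--
[5,11] 'a'=='a' → l++,r--
[6,10] 'z'=='z' → l++,r--
[7,9] 'b'=='b' → l++,r--

palindrome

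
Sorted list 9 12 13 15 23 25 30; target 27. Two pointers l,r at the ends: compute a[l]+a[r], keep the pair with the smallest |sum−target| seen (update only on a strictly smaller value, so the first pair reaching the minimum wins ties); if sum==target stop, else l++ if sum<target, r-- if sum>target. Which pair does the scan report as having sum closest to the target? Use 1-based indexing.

[1,7] 9+30=39 d=12 * → r--
[1,6] 9+25=34 d=7 * → r--
[1,5] 9+23=32 d=5 * → r--
[1,4] 9+15=24 d=3 * → l++
[2,4] 12+15=27 d=0 * → stop

pair (12, 15) with sum 27 (|Δ|=0)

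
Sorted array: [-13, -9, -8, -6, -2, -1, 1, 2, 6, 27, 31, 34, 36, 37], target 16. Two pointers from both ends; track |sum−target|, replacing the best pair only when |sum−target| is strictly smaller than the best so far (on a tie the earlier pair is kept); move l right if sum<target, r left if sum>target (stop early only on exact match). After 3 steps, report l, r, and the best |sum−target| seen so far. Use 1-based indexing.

l=1, r=11, best |Δ|=5

l=1 r=14: -13+37=24 d=8 *, r--
l=1 r=13: -13+36=23 d=7 *, r--
l=1 r=12: -13+34=21 d=5 *, r--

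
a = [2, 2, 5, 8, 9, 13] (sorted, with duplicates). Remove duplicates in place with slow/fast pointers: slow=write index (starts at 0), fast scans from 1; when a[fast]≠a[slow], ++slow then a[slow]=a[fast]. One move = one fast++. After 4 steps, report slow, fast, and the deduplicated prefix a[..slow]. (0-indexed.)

(s=0,f=1) a[fast]=2=a[slow] dup → fast++
(s=0,f=2) a[fast]=5≠a[slow]=2 write a[1]=5 → slow++,fast++
(s=1,f=3) a[fast]=8≠a[slow]=5 write a[2]=8 → slow++,fast++
(s=2,f=4) a[fast]=9≠a[slow]=8 write a[3]=9 → slow++,fast++

slow=3, fast=5, prefix=[2, 5, 8, 9]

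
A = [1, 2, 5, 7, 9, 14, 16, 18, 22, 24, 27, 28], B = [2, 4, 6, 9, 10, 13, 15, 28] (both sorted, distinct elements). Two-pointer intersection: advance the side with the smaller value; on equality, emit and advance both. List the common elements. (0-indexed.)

intersection = [2, 9, 28]

i=0 j=0: 1<2, i++
i=1 j=0: 2==2 emit, i++,j++
i=2 j=1: 5>4, j++
i=2 j=2: 5<6, i++
i=3 j=2: 7>6, j++
i=3 j=3: 7<9, i++
i=4 j=3: 9==9 emit, i++,j++
i=5 j=4: 14>10, j++
i=5 j=5: 14>13, j++
i=5 j=6: 14<15, i++
i=6 j=6: 16>15, j++
i=6 j=7: 16<28, i++
i=7 j=7: 18<28, i++
i=8 j=7: 22<28, i++
i=9 j=7: 24<28, i++
i=10 j=7: 27<28, i++
i=11 j=7: 28==28 emit, i++,j++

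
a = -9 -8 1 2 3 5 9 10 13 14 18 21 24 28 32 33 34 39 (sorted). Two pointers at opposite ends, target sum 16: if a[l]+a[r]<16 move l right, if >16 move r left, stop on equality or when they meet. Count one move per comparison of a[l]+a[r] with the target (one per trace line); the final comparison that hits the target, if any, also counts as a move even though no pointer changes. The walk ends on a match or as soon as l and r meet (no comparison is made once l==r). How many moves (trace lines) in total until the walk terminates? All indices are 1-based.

l=1 r=18: -9+39=30 >16, r--
l=1 r=17: -9+34=25 >16, r--
l=1 r=16: -9+33=24 >16, r--
l=1 r=15: -9+32=23 >16, r--
l=1 r=14: -9+28=19 >16, r--
l=1 r=13: -9+24=15 <16, l++
l=2 r=13: -8+24=16, found

7 moves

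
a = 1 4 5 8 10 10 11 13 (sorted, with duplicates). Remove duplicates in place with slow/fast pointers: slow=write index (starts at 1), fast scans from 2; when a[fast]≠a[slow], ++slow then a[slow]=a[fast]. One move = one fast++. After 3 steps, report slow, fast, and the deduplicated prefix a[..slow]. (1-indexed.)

slow=4, fast=5, prefix=[1, 4, 5, 8]

slow=1 fast=2: a[fast]=4≠a[slow]=1 write a[2]=4, slow++,fast++
slow=2 fast=3: a[fast]=5≠a[slow]=4 write a[3]=5, slow++,fast++
slow=3 fast=4: a[fast]=8≠a[slow]=5 write a[4]=8, slow++,fast++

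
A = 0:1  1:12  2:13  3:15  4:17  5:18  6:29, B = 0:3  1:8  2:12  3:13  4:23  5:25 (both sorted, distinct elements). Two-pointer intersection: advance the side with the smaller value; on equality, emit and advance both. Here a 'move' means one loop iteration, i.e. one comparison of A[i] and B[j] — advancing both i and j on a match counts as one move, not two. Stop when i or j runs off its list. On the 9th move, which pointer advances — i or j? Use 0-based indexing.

j

[i=0,j=0] 1<3 → i++
[i=1,j=0] 12>3 → j++
[i=1,j=1] 12>8 → j++
[i=1,j=2] 12==12 emit → i++,j++
[i=2,j=3] 13==13 emit → i++,j++
[i=3,j=4] 15<23 → i++
[i=4,j=4] 17<23 → i++
[i=5,j=4] 18<23 → i++
[i=6,j=4] 29>23 → j++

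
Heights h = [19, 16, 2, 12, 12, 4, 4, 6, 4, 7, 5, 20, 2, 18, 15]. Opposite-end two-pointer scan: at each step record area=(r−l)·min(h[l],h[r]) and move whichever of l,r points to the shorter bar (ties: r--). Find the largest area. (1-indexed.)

max area = 234

l=1 r=15: min(19,15)*14=210 best=210 *, r--
l=1 r=14: min(19,18)*13=234 best=234 *, r--
l=1 r=13: min(19,2)*12=24 best=234, r--
l=1 r=12: min(19,20)*11=209 best=234, l++
l=2 r=12: min(16,20)*10=160 best=234, l++
l=3 r=12: min(2,20)*9=18 best=234, l++
l=4 r=12: min(12,20)*8=96 best=234, l++
l=5 r=12: min(12,20)*7=84 best=234, l++
l=6 r=12: min(4,20)*6=24 best=234, l++
l=7 r=12: min(4,20)*5=20 best=234, l++
l=8 r=12: min(6,20)*4=24 best=234, l++
l=9 r=12: min(4,20)*3=12 best=234, l++
l=10 r=12: min(7,20)*2=14 best=234, l++
l=11 r=12: min(5,20)*1=5 best=234, l++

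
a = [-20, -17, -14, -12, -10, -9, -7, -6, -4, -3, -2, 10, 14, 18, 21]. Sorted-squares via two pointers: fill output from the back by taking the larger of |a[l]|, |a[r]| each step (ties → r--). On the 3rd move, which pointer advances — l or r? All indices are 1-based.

r

l=1 r=15: |-20|<=|21| out[15]=441, r--
l=1 r=14: |-20|>|18| out[14]=400, l++
l=2 r=14: |-17|<=|18| out[13]=324, r--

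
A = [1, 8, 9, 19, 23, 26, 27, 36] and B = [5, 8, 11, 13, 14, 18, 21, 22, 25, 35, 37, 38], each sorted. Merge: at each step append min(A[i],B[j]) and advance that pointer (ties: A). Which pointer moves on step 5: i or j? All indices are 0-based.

i

[i=0,j=0] A[i]=1<=B[j]=5 take 1 → i++
[i=1,j=0] A[i]=8>B[j]=5 take 5 → j++
[i=1,j=1] A[i]=8<=B[j]=8 take 8 → i++
[i=2,j=1] A[i]=9>B[j]=8 take 8 → j++
[i=2,j=2] A[i]=9<=B[j]=11 take 9 → i++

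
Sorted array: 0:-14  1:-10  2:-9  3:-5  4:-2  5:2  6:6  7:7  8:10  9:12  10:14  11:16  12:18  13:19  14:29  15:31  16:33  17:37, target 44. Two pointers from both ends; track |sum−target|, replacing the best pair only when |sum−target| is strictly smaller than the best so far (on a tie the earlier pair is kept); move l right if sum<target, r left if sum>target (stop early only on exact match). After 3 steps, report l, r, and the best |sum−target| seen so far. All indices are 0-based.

[0,17] -14+37=23 d=21 * → l++
[1,17] -10+37=27 d=17 * → l++
[2,17] -9+37=28 d=16 * → l++

l=3, r=17, best |Δ|=16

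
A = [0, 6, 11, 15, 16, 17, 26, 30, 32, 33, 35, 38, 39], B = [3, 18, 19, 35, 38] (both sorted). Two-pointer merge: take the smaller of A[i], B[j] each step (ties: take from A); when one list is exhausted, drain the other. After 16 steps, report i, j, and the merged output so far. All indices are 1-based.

i=13, j=5, merged so far=[0, 3, 6, 11, 15, 16, 17, 18, 19, 26, 30, 32, 33, 35, 35, 38]

i=1 j=1: A[i]=0<=B[j]=3 take 0, i++
i=2 j=1: A[i]=6>B[j]=3 take 3, j++
i=2 j=2: A[i]=6<=B[j]=18 take 6, i++
i=3 j=2: A[i]=11<=B[j]=18 take 11, i++
i=4 j=2: A[i]=15<=B[j]=18 take 15, i++
i=5 j=2: A[i]=16<=B[j]=18 take 16, i++
i=6 j=2: A[i]=17<=B[j]=18 take 17, i++
i=7 j=2: A[i]=26>B[j]=18 take 18, j++
i=7 j=3: A[i]=26>B[j]=19 take 19, j++
i=7 j=4: A[i]=26<=B[j]=35 take 26, i++
i=8 j=4: A[i]=30<=B[j]=35 take 30, i++
i=9 j=4: A[i]=32<=B[j]=35 take 32, i++
i=10 j=4: A[i]=33<=B[j]=35 take 33, i++
i=11 j=4: A[i]=35<=B[j]=35 take 35, i++
i=12 j=4: A[i]=38>B[j]=35 take 35, j++
i=12 j=5: A[i]=38<=B[j]=38 take 38, i++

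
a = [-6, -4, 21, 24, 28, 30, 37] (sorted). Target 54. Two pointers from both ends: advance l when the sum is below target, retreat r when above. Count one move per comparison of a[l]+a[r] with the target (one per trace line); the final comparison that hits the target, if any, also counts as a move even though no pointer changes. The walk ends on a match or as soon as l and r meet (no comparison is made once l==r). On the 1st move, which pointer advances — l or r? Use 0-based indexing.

l

[0,6] -6+37=31 <54 → l++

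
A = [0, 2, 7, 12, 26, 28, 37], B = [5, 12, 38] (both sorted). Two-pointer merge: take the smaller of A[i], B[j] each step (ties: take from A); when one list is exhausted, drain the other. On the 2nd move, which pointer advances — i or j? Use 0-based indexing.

[i=0,j=0] A[i]=0<=B[j]=5 take 0 → i++
[i=1,j=0] A[i]=2<=B[j]=5 take 2 → i++

i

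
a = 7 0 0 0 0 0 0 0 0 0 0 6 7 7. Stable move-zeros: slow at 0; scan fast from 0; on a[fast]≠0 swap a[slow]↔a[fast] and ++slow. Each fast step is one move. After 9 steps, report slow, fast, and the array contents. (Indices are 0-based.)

slow=0 fast=0: a[fast]=7≠0 swap→a[0]=7, slow++,fast++
slow=1 fast=1: a[fast]=0, fast++
slow=1 fast=2: a[fast]=0, fast++
slow=1 fast=3: a[fast]=0, fast++
slow=1 fast=4: a[fast]=0, fast++
slow=1 fast=5: a[fast]=0, fast++
slow=1 fast=6: a[fast]=0, fast++
slow=1 fast=7: a[fast]=0, fast++
slow=1 fast=8: a[fast]=0, fast++

slow=1, fast=9, a=[7, 0, 0, 0, 0, 0, 0, 0, 0, 0, 0, 6, 7, 7]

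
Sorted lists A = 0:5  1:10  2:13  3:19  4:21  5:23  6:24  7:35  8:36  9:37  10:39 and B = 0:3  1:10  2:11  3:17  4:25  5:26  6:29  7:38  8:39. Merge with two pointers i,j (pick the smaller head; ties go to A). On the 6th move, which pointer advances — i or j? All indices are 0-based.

[i=0,j=0] A[i]=5>B[j]=3 take 3 → j++
[i=0,j=1] A[i]=5<=B[j]=10 take 5 → i++
[i=1,j=1] A[i]=10<=B[j]=10 take 10 → i++
[i=2,j=1] A[i]=13>B[j]=10 take 10 → j++
[i=2,j=2] A[i]=13>B[j]=11 take 11 → j++
[i=2,j=3] A[i]=13<=B[j]=17 take 13 → i++

i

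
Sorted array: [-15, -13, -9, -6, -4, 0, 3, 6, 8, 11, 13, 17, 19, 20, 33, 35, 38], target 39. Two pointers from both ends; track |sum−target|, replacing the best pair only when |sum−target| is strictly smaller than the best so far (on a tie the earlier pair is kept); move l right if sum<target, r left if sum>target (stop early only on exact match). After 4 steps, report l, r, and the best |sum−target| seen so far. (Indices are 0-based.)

l=4, r=16, best |Δ|=7

l=0 r=16: -15+38=23 d=16 *, l++
l=1 r=16: -13+38=25 d=14 *, l++
l=2 r=16: -9+38=29 d=10 *, l++
l=3 r=16: -6+38=32 d=7 *, l++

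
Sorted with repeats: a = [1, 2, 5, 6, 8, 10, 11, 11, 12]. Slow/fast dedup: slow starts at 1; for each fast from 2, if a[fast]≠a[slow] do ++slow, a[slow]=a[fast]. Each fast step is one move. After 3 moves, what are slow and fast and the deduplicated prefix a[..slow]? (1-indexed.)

slow=4, fast=5, prefix=[1, 2, 5, 6]

slow=1 fast=2: a[fast]=2≠a[slow]=1 write a[2]=2, slow++,fast++
slow=2 fast=3: a[fast]=5≠a[slow]=2 write a[3]=5, slow++,fast++
slow=3 fast=4: a[fast]=6≠a[slow]=5 write a[4]=6, slow++,fast++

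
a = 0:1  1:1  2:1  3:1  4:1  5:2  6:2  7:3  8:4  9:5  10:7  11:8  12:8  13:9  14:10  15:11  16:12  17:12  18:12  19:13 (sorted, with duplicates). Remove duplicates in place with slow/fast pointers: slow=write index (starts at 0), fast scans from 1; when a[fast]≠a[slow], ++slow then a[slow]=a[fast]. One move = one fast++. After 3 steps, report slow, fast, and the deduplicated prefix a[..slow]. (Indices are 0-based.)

slow=0 fast=1: a[fast]=1=a[slow] dup, fast++
slow=0 fast=2: a[fast]=1=a[slow] dup, fast++
slow=0 fast=3: a[fast]=1=a[slow] dup, fast++

slow=0, fast=4, prefix=[1]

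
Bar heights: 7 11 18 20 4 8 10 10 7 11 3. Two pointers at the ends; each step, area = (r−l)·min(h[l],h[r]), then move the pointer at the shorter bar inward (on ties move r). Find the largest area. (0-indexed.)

max area = 88

l=0 r=10: min(7,3)*10=30 best=30 *, r--
l=0 r=9: min(7,11)*9=63 best=63 *, l++
l=1 r=9: min(11,11)*8=88 best=88 *, r--
l=1 r=8: min(11,7)*7=49 best=88, r--
l=1 r=7: min(11,10)*6=60 best=88, r--
l=1 r=6: min(11,10)*5=50 best=88, r--
l=1 r=5: min(11,8)*4=32 best=88, r--
l=1 r=4: min(11,4)*3=12 best=88, r--
l=1 r=3: min(11,20)*2=22 best=88, l++
l=2 r=3: min(18,20)*1=18 best=88, l++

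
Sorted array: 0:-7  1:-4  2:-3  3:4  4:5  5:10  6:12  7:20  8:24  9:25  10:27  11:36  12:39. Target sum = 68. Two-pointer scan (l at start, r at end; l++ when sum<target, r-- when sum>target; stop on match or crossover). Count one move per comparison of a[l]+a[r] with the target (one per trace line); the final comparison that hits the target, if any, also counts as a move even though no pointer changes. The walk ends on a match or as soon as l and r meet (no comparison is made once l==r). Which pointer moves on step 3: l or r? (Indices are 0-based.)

l

l=0 r=12: -7+39=32 <68, l++
l=1 r=12: -4+39=35 <68, l++
l=2 r=12: -3+39=36 <68, l++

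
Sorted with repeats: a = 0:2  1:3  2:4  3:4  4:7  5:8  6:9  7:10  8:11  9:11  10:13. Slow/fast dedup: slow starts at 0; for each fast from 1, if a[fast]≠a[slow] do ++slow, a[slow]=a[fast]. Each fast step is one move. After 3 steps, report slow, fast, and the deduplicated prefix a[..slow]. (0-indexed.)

slow=2, fast=4, prefix=[2, 3, 4]

slow=0 fast=1: a[fast]=3≠a[slow]=2 write a[1]=3, slow++,fast++
slow=1 fast=2: a[fast]=4≠a[slow]=3 write a[2]=4, slow++,fast++
slow=2 fast=3: a[fast]=4=a[slow] dup, fast++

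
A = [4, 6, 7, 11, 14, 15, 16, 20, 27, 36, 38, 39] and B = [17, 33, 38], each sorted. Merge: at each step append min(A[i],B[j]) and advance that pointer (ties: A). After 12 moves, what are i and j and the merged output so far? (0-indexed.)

i=10, j=2, merged so far=[4, 6, 7, 11, 14, 15, 16, 17, 20, 27, 33, 36]

[i=0,j=0] A[i]=4<=B[j]=17 take 4 → i++
[i=1,j=0] A[i]=6<=B[j]=17 take 6 → i++
[i=2,j=0] A[i]=7<=B[j]=17 take 7 → i++
[i=3,j=0] A[i]=11<=B[j]=17 take 11 → i++
[i=4,j=0] A[i]=14<=B[j]=17 take 14 → i++
[i=5,j=0] A[i]=15<=B[j]=17 take 15 → i++
[i=6,j=0] A[i]=16<=B[j]=17 take 16 → i++
[i=7,j=0] A[i]=20>B[j]=17 take 17 → j++
[i=7,j=1] A[i]=20<=B[j]=33 take 20 → i++
[i=8,j=1] A[i]=27<=B[j]=33 take 27 → i++
[i=9,j=1] A[i]=36>B[j]=33 take 33 → j++
[i=9,j=2] A[i]=36<=B[j]=38 take 36 → i++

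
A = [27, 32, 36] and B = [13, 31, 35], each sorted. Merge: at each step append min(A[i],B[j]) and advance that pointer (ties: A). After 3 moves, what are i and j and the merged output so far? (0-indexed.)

i=1, j=2, merged so far=[13, 27, 31]

i=0 j=0: A[i]=27>B[j]=13 take 13, j++
i=0 j=1: A[i]=27<=B[j]=31 take 27, i++
i=1 j=1: A[i]=32>B[j]=31 take 31, j++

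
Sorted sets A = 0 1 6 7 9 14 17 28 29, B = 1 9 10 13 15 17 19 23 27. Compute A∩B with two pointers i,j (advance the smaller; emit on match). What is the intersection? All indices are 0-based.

intersection = [1, 9, 17]

i=0 j=0: 0<1, i++
i=1 j=0: 1==1 emit, i++,j++
i=2 j=1: 6<9, i++
i=3 j=1: 7<9, i++
i=4 j=1: 9==9 emit, i++,j++
i=5 j=2: 14>10, j++
i=5 j=3: 14>13, j++
i=5 j=4: 14<15, i++
i=6 j=4: 17>15, j++
i=6 j=5: 17==17 emit, i++,j++
i=7 j=6: 28>19, j++
i=7 j=7: 28>23, j++
i=7 j=8: 28>27, j++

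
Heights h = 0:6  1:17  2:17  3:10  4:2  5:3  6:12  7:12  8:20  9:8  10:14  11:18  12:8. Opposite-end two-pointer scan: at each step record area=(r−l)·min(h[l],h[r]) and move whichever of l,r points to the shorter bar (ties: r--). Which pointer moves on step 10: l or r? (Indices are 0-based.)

l=0 r=12: min(6,8)*12=72 best=72 *, l++
l=1 r=12: min(17,8)*11=88 best=88 *, r--
l=1 r=11: min(17,18)*10=170 best=170 *, l++
l=2 r=11: min(17,18)*9=153 best=170, l++
l=3 r=11: min(10,18)*8=80 best=170, l++
l=4 r=11: min(2,18)*7=14 best=170, l++
l=5 r=11: min(3,18)*6=18 best=170, l++
l=6 r=11: min(12,18)*5=60 best=170, l++
l=7 r=11: min(12,18)*4=48 best=170, l++
l=8 r=11: min(20,18)*3=54 best=170, r--

r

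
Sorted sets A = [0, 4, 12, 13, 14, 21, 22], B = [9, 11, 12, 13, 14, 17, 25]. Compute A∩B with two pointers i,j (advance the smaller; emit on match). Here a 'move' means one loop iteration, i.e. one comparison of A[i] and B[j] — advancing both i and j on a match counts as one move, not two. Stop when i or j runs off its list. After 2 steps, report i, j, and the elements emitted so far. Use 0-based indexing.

i=2, j=0, emitted=[]

i=0 j=0: 0<9, i++
i=1 j=0: 4<9, i++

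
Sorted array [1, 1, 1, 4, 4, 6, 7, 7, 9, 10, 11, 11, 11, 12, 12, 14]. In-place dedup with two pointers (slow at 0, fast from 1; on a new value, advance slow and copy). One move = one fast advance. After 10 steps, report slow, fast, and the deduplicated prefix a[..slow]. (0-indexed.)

slow=6, fast=11, prefix=[1, 4, 6, 7, 9, 10, 11]

(s=0,f=1) a[fast]=1=a[slow] dup → fast++
(s=0,f=2) a[fast]=1=a[slow] dup → fast++
(s=0,f=3) a[fast]=4≠a[slow]=1 write a[1]=4 → slow++,fast++
(s=1,f=4) a[fast]=4=a[slow] dup → fast++
(s=1,f=5) a[fast]=6≠a[slow]=4 write a[2]=6 → slow++,fast++
(s=2,f=6) a[fast]=7≠a[slow]=6 write a[3]=7 → slow++,fast++
(s=3,f=7) a[fast]=7=a[slow] dup → fast++
(s=3,f=8) a[fast]=9≠a[slow]=7 write a[4]=9 → slow++,fast++
(s=4,f=9) a[fast]=10≠a[slow]=9 write a[5]=10 → slow++,fast++
(s=5,f=10) a[fast]=11≠a[slow]=10 write a[6]=11 → slow++,fast++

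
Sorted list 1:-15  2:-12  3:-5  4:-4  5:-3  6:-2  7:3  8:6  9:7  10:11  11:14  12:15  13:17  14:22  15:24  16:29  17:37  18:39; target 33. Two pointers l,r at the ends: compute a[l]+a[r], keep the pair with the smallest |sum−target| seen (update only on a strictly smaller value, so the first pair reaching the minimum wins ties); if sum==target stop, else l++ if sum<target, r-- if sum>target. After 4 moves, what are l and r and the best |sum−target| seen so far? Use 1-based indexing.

l=4, r=17, best |Δ|=1

[1,18] -15+39=24 d=9 * → l++
[2,18] -12+39=27 d=6 * → l++
[3,18] -5+39=34 d=1 * → r--
[3,17] -5+37=32 d=1 → l++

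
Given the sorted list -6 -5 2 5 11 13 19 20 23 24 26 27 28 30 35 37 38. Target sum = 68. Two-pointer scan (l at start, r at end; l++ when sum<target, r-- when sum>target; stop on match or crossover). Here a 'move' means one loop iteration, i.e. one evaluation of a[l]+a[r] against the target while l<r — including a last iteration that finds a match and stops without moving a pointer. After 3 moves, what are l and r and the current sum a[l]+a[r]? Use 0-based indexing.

l=3, r=16, sum=43

l=0 r=16: -6+38=32 <68, l++
l=1 r=16: -5+38=33 <68, l++
l=2 r=16: 2+38=40 <68, l++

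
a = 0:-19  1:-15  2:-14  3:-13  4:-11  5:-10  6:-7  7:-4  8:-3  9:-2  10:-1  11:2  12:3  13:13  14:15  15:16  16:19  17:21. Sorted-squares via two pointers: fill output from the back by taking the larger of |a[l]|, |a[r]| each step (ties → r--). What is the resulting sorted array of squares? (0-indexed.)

l=0 r=17: |-19|<=|21| out[17]=441, r--
l=0 r=16: |-19|<=|19| out[16]=361, r--
l=0 r=15: |-19|>|16| out[15]=361, l++
l=1 r=15: |-15|<=|16| out[14]=256, r--
l=1 r=14: |-15|<=|15| out[13]=225, r--
l=1 r=13: |-15|>|13| out[12]=225, l++
l=2 r=13: |-14|>|13| out[11]=196, l++
l=3 r=13: |-13|<=|13| out[10]=169, r--
l=3 r=12: |-13|>|3| out[9]=169, l++
l=4 r=12: |-11|>|3| out[8]=121, l++
l=5 r=12: |-10|>|3| out[7]=100, l++
l=6 r=12: |-7|>|3| out[6]=49, l++
l=7 r=12: |-4|>|3| out[5]=16, l++
l=8 r=12: |-3|<=|3| out[4]=9, r--
l=8 r=11: |-3|>|2| out[3]=9, l++
l=9 r=11: |-2|<=|2| out[2]=4, r--
l=9 r=10: |-2|>|-1| out[1]=4, l++
l=10 r=10: |-1|<=|-1| out[0]=1, r--

[1, 4, 4, 9, 9, 16, 49, 100, 121, 169, 169, 196, 225, 225, 256, 361, 361, 441]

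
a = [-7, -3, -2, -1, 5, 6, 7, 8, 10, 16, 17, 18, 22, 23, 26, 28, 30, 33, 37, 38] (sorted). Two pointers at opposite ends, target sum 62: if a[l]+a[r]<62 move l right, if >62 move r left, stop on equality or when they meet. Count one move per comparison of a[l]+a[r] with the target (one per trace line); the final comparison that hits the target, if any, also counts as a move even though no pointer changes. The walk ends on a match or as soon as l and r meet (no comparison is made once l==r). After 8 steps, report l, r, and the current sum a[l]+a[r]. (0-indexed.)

l=0 r=19: -7+38=31 <62, l++
l=1 r=19: -3+38=35 <62, l++
l=2 r=19: -2+38=36 <62, l++
l=3 r=19: -1+38=37 <62, l++
l=4 r=19: 5+38=43 <62, l++
l=5 r=19: 6+38=44 <62, l++
l=6 r=19: 7+38=45 <62, l++
l=7 r=19: 8+38=46 <62, l++

l=8, r=19, sum=48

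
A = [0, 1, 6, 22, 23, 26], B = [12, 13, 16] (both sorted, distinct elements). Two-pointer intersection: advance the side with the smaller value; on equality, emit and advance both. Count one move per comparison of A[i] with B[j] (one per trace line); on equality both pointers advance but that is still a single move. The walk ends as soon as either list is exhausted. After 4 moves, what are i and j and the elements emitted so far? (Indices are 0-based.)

[i=0,j=0] 0<12 → i++
[i=1,j=0] 1<12 → i++
[i=2,j=0] 6<12 → i++
[i=3,j=0] 22>12 → j++

i=3, j=1, emitted=[]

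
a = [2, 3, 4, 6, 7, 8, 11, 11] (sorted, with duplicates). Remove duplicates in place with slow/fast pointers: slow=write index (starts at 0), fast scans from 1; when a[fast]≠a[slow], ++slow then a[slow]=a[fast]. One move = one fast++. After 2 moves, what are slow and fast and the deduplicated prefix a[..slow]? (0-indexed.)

slow=0 fast=1: a[fast]=3≠a[slow]=2 write a[1]=3, slow++,fast++
slow=1 fast=2: a[fast]=4≠a[slow]=3 write a[2]=4, slow++,fast++

slow=2, fast=3, prefix=[2, 3, 4]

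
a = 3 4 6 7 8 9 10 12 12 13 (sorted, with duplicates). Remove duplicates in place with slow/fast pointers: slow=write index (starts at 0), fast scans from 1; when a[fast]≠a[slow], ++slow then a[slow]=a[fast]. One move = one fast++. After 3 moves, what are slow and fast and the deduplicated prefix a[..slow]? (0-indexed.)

(s=0,f=1) a[fast]=4≠a[slow]=3 write a[1]=4 → slow++,fast++
(s=1,f=2) a[fast]=6≠a[slow]=4 write a[2]=6 → slow++,fast++
(s=2,f=3) a[fast]=7≠a[slow]=6 write a[3]=7 → slow++,fast++

slow=3, fast=4, prefix=[3, 4, 6, 7]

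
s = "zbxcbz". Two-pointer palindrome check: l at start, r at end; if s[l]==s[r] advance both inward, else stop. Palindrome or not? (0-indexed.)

not a palindrome (mismatch at 2,3)

[0,5] 'z'=='z' → l++,r--
[1,4] 'b'=='b' → l++,r--
[2,3] 'x'!='c' → stop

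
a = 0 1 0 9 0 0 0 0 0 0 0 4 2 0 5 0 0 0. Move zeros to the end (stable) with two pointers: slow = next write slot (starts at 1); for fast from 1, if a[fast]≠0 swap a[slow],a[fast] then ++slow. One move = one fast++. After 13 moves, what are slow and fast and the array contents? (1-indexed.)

slow=5, fast=14, a=[1, 9, 4, 2, 0, 0, 0, 0, 0, 0, 0, 0, 0, 0, 5, 0, 0, 0]

slow=1 fast=1: a[fast]=0, fast++
slow=1 fast=2: a[fast]=1≠0 swap→a[1]=1, slow++,fast++
slow=2 fast=3: a[fast]=0, fast++
slow=2 fast=4: a[fast]=9≠0 swap→a[2]=9, slow++,fast++
slow=3 fast=5: a[fast]=0, fast++
slow=3 fast=6: a[fast]=0, fast++
slow=3 fast=7: a[fast]=0, fast++
slow=3 fast=8: a[fast]=0, fast++
slow=3 fast=9: a[fast]=0, fast++
slow=3 fast=10: a[fast]=0, fast++
slow=3 fast=11: a[fast]=0, fast++
slow=3 fast=12: a[fast]=4≠0 swap→a[3]=4, slow++,fast++
slow=4 fast=13: a[fast]=2≠0 swap→a[4]=2, slow++,fast++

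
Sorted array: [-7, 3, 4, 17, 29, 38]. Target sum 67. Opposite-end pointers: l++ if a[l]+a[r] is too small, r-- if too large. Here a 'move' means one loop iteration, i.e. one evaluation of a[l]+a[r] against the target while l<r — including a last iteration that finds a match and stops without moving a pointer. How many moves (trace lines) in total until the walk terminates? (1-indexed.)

5 moves

[1,6] -7+38=31 <67 → l++
[2,6] 3+38=41 <67 → l++
[3,6] 4+38=42 <67 → l++
[4,6] 17+38=55 <67 → l++
[5,6] 29+38=67 → found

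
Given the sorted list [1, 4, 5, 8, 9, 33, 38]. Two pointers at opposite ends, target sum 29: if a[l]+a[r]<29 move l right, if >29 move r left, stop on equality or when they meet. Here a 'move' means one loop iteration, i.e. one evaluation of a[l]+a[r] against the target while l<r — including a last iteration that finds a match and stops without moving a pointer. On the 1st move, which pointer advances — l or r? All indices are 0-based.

r

l=0 r=6: 1+38=39 >29, r--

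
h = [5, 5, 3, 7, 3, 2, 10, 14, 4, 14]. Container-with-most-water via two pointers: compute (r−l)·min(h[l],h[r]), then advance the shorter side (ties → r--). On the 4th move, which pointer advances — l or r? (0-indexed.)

[0,9] min(5,14)*9=45 best=45 * → l++
[1,9] min(5,14)*8=40 best=45 → l++
[2,9] min(3,14)*7=21 best=45 → l++
[3,9] min(7,14)*6=42 best=45 → l++

l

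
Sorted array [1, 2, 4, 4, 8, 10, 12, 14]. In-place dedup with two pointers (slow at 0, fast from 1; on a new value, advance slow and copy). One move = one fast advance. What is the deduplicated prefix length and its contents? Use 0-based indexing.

length 7; prefix = [1, 2, 4, 8, 10, 12, 14]

(s=0,f=1) a[fast]=2≠a[slow]=1 write a[1]=2 → slow++,fast++
(s=1,f=2) a[fast]=4≠a[slow]=2 write a[2]=4 → slow++,fast++
(s=2,f=3) a[fast]=4=a[slow] dup → fast++
(s=2,f=4) a[fast]=8≠a[slow]=4 write a[3]=8 → slow++,fast++
(s=3,f=5) a[fast]=10≠a[slow]=8 write a[4]=10 → slow++,fast++
(s=4,f=6) a[fast]=12≠a[slow]=10 write a[5]=12 → slow++,fast++
(s=5,f=7) a[fast]=14≠a[slow]=12 write a[6]=14 → slow++,fast++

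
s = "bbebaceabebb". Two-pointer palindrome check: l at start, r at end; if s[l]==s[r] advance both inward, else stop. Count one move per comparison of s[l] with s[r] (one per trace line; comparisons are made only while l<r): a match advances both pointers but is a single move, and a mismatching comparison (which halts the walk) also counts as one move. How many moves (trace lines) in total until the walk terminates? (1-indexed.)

6 moves

l=1 r=12: 'b'=='b', l++,r--
l=2 r=11: 'b'=='b', l++,r--
l=3 r=10: 'e'=='e', l++,r--
l=4 r=9: 'b'=='b', l++,r--
l=5 r=8: 'a'=='a', l++,r--
l=6 r=7: 'c'!='e', stop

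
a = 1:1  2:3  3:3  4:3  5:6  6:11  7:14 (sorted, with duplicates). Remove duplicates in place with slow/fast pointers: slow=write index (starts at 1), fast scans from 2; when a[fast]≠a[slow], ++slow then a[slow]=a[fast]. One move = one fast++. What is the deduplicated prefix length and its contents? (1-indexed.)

length 5; prefix = [1, 3, 6, 11, 14]

slow=1 fast=2: a[fast]=3≠a[slow]=1 write a[2]=3, slow++,fast++
slow=2 fast=3: a[fast]=3=a[slow] dup, fast++
slow=2 fast=4: a[fast]=3=a[slow] dup, fast++
slow=2 fast=5: a[fast]=6≠a[slow]=3 write a[3]=6, slow++,fast++
slow=3 fast=6: a[fast]=11≠a[slow]=6 write a[4]=11, slow++,fast++
slow=4 fast=7: a[fast]=14≠a[slow]=11 write a[5]=14, slow++,fast++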